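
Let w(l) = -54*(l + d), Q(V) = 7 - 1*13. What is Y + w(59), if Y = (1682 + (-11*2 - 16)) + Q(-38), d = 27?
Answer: -3006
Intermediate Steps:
Q(V) = -6 (Q(V) = 7 - 13 = -6)
Y = 1638 (Y = (1682 + (-11*2 - 16)) - 6 = (1682 + (-22 - 16)) - 6 = (1682 - 38) - 6 = 1644 - 6 = 1638)
w(l) = -1458 - 54*l (w(l) = -54*(l + 27) = -54*(27 + l) = -1458 - 54*l)
Y + w(59) = 1638 + (-1458 - 54*59) = 1638 + (-1458 - 3186) = 1638 - 4644 = -3006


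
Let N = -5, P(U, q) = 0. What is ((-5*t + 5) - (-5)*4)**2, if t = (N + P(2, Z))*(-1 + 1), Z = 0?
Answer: 625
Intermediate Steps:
t = 0 (t = (-5 + 0)*(-1 + 1) = -5*0 = 0)
((-5*t + 5) - (-5)*4)**2 = ((-5*0 + 5) - (-5)*4)**2 = ((0 + 5) - 5*(-4))**2 = (5 + 20)**2 = 25**2 = 625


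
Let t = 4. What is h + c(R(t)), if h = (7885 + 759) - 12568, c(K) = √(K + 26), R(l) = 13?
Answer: -3924 + √39 ≈ -3917.8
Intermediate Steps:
c(K) = √(26 + K)
h = -3924 (h = 8644 - 12568 = -3924)
h + c(R(t)) = -3924 + √(26 + 13) = -3924 + √39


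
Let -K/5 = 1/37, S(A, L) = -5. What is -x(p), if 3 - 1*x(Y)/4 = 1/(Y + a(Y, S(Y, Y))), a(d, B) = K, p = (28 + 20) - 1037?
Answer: -219662/18299 ≈ -12.004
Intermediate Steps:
K = -5/37 ≈ -0.13514
p = -989 (p = 48 - 1037 = -989)
a(d, B) = -5/37
x(Y) = 12 - 4/(-5/37 + Y) (x(Y) = 12 - 4/(Y - 5/37) = 12 - 4/(-5/37 + Y))
-x(p) = -4*(-52 + 111*(-989))/(-5 + 37*(-989)) = -4*(-52 - 109779)/(-5 - 36593) = -4*(-109831)/(-36598) = -4*(-1)*(-109831)/36598 = -1*219662/18299 = -219662/18299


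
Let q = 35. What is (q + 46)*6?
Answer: 486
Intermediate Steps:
(q + 46)*6 = (35 + 46)*6 = 81*6 = 486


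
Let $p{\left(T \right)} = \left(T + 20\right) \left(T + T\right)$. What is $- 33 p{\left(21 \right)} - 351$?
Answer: $-57177$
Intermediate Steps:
$p{\left(T \right)} = 2 T \left(20 + T\right)$ ($p{\left(T \right)} = \left(20 + T\right) 2 T = 2 T \left(20 + T\right)$)
$- 33 p{\left(21 \right)} - 351 = - 33 \cdot 2 \cdot 21 \left(20 + 21\right) - 351 = - 33 \cdot 2 \cdot 21 \cdot 41 - 351 = \left(-33\right) 1722 - 351 = -56826 - 351 = -57177$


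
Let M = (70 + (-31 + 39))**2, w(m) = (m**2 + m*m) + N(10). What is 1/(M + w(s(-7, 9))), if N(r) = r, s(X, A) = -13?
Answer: 1/6432 ≈ 0.00015547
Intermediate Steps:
w(m) = 10 + 2*m**2 (w(m) = (m**2 + m*m) + 10 = (m**2 + m**2) + 10 = 2*m**2 + 10 = 10 + 2*m**2)
M = 6084 (M = (70 + 8)**2 = 78**2 = 6084)
1/(M + w(s(-7, 9))) = 1/(6084 + (10 + 2*(-13)**2)) = 1/(6084 + (10 + 2*169)) = 1/(6084 + (10 + 338)) = 1/(6084 + 348) = 1/6432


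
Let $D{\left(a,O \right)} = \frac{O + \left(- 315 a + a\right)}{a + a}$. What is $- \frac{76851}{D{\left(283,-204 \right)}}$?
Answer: $\frac{21748833}{44533} \approx 488.38$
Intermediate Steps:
$D{\left(a,O \right)} = \frac{O - 314 a}{2 a}$
$- \frac{76851}{D{\left(283,-204 \right)}} = - \frac{76851}{-157 + \frac{1}{2} \left(-204\right) \frac{1}{283}} = - \frac{76851}{-157 - \frac{102}{283}} = - \frac{76851}{- \frac{44533}{283}} = \left(-76851\right) \left(- \frac{283}{44533}\right) = \frac{21748833}{44533}$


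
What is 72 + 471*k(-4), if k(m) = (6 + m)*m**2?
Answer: 15144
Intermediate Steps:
k(m) = m**2*(6 + m)
72 + 471*k(-4) = 72 + 471*((-4)**2*(6 - 4)) = 72 + 471*(16*2) = 72 + 471*32 = 72 + 15072 = 15144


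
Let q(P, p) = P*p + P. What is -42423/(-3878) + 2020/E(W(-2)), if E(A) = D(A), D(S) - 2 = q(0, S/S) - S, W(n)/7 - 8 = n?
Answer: -76708/1939 ≈ -39.561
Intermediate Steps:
q(P, p) = P + P*p
W(n) = 56 + 7*n
D(S) = 2 - S (D(S) = 2 + (0*(1 + S/S) - S) = 2 + (0*(1 + 1) - S) = 2 + (0*2 - S) = 2 + (0 - S) = 2 - S)
E(A) = 2 - A
-42423/(-3878) + 2020/E(W(-2)) = -42423/(-3878) + 2020/(2 - (56 + 7*(-2))) = -42423*(-1/3878) + 2020/(2 - (56 - 14)) = 42423/3878 + 2020/(2 - 1*42) = 42423/3878 + 2020/(2 - 42) = 42423/3878 + 2020/(-40) = 42423/3878 + 2020*(-1/40) = 42423/3878 - 101/2 = -76708/1939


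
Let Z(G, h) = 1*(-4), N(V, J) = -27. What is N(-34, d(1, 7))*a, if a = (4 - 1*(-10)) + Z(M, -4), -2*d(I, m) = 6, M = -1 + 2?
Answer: -270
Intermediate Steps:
M = 1
d(I, m) = -3 (d(I, m) = -½*6 = -3)
Z(G, h) = -4
a = 10 (a = (4 - 1*(-10)) - 4 = (4 + 10) - 4 = 14 - 4 = 10)
N(-34, d(1, 7))*a = -27*10 = -270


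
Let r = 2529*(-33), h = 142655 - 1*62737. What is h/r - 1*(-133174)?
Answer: 11114222600/83457 ≈ 1.3317e+5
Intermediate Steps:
h = 79918 (h = 142655 - 62737 = 79918)
r = -83457
h/r - 1*(-133174) = 79918/(-83457) - 1*(-133174) = 79918*(-1/83457) + 133174 = -79918/83457 + 133174 = 11114222600/83457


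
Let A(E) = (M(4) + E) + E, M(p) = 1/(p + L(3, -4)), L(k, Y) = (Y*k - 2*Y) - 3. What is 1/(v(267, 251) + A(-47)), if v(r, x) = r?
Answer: 3/518 ≈ 0.0057915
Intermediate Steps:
L(k, Y) = -3 - 2*Y + Y*k (L(k, Y) = (-2*Y + Y*k) - 3 = -3 - 2*Y + Y*k)
M(p) = 1/(-7 + p) (M(p) = 1/(p + (-3 - 2*(-4) - 4*3)) = 1/(p + (-3 + 8 - 12)) = 1/(p - 7) = 1/(-7 + p))
A(E) = -⅓ + 2*E (A(E) = (1/(-7 + 4) + E) + E = (1/(-3) + E) + E = (-⅓ + E) + E = -⅓ + 2*E)
1/(v(267, 251) + A(-47)) = 1/(267 + (-⅓ + 2*(-47))) = 1/(267 + (-⅓ - 94)) = 1/(267 - 283/3) = 1/(518/3) = 3/518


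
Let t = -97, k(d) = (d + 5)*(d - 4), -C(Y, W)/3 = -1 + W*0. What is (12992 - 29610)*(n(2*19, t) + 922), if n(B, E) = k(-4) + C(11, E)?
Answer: -15238706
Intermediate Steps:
C(Y, W) = 3 (C(Y, W) = -3*(-1 + W*0) = -3*(-1 + 0) = -3*(-1) = 3)
k(d) = (-4 + d)*(5 + d) (k(d) = (5 + d)*(-4 + d) = (-4 + d)*(5 + d))
n(B, E) = -5 (n(B, E) = (-20 - 4 + (-4)²) + 3 = (-20 - 4 + 16) + 3 = -8 + 3 = -5)
(12992 - 29610)*(n(2*19, t) + 922) = (12992 - 29610)*(-5 + 922) = -16618*917 = -15238706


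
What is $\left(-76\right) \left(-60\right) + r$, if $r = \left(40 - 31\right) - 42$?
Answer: $4527$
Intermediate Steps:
$r = -33$ ($r = 9 - 42 = -33$)
$\left(-76\right) \left(-60\right) + r = \left(-76\right) \left(-60\right) - 33 = 4560 - 33 = 4527$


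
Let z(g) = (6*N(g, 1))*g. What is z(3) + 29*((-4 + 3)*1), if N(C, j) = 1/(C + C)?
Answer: -26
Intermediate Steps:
N(C, j) = 1/(2*C)
z(g) = 3 (z(g) = (6*(1/(2*g)))*g = (3/g)*g = 3)
z(3) + 29*((-4 + 3)*1) = 3 + 29*((-4 + 3)*1) = 3 + 29*(-1*1) = 3 + 29*(-1) = 3 - 29 = -26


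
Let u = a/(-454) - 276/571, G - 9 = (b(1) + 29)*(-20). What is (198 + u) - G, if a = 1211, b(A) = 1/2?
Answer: 201126501/259234 ≈ 775.85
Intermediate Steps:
b(A) = 1/2
G = -581 (G = 9 + (1/2 + 29)*(-20) = 9 + (59/2)*(-20) = 9 - 590 = -581)
u = -816785/259234 (u = 1211/(-454) - 276/571 = 1211*(-1/454) - 276*1/571 = -1211/454 - 276/571 = -816785/259234 ≈ -3.1508)
(198 + u) - G = (198 - 816785/259234) - 1*(-581) = 50511547/259234 + 581 = 201126501/259234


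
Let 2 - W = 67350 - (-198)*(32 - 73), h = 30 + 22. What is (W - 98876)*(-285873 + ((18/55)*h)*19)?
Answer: 2483091252486/55 ≈ 4.5147e+10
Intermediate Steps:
h = 52
W = -59230 (W = 2 - (67350 - (-198)*(32 - 73)) = 2 - (67350 - (-198)*(-41)) = 2 - (67350 - 1*8118) = 2 - (67350 - 8118) = 2 - 1*59232 = 2 - 59232 = -59230)
(W - 98876)*(-285873 + ((18/55)*h)*19) = (-59230 - 98876)*(-285873 + ((18/55)*52)*19) = -158106*(-285873 + ((18*(1/55))*52)*19) = -158106*(-285873 + ((18/55)*52)*19) = -158106*(-285873 + (936/55)*19) = -158106*(-285873 + 17784/55) = -158106*(-15705231/55) = 2483091252486/55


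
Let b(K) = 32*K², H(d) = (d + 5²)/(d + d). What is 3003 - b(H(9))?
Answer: 233995/81 ≈ 2888.8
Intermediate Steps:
H(d) = (25 + d)/(2*d) (H(d) = (d + 25)/((2*d)) = (25 + d)*(1/(2*d)) = (25 + d)/(2*d))
3003 - b(H(9)) = 3003 - 32*((½)*(25 + 9)/9)² = 3003 - 32*((½)*(⅑)*34)² = 3003 - 32*(17/9)² = 3003 - 32*289/81 = 3003 - 1*9248/81 = 3003 - 9248/81 = 233995/81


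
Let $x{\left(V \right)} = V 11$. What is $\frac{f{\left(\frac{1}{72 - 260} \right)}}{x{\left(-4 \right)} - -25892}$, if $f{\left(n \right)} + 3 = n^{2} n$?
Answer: $- \frac{19934017}{171751481856} \approx -0.00011606$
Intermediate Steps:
$x{\left(V \right)} = 11 V$
$f{\left(n \right)} = -3 + n^{3}$ ($f{\left(n \right)} = -3 + n^{2} n = -3 + n^{3}$)
$\frac{f{\left(\frac{1}{72 - 260} \right)}}{x{\left(-4 \right)} - -25892} = \frac{-3 + \left(\frac{1}{72 - 260}\right)^{3}}{11 \left(-4\right) - -25892} = \frac{-3 + \left(\frac{1}{-188}\right)^{3}}{-44 + 25892} = \frac{-3 + \left(- \frac{1}{188}\right)^{3}}{25848} = \left(-3 - \frac{1}{6644672}\right) \frac{1}{25848} = \left(- \frac{19934017}{6644672}\right) \frac{1}{25848} = - \frac{19934017}{171751481856}$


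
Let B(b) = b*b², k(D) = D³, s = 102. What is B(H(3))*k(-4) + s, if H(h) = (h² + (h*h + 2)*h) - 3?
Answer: -3796314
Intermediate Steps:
H(h) = -3 + h² + h*(2 + h²) (H(h) = (h² + (h² + 2)*h) - 3 = (h² + (2 + h²)*h) - 3 = (h² + h*(2 + h²)) - 3 = -3 + h² + h*(2 + h²))
B(b) = b³
B(H(3))*k(-4) + s = (-3 + 3² + 3³ + 2*3)³*(-4)³ + 102 = (-3 + 9 + 27 + 6)³*(-64) + 102 = 39³*(-64) + 102 = 59319*(-64) + 102 = -3796416 + 102 = -3796314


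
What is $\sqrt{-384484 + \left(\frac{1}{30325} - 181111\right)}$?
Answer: $\frac{i \sqrt{20804973737662}}{6065} \approx 752.06 i$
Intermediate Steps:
$\sqrt{-384484 + \left(\frac{1}{30325} - 181111\right)} = \sqrt{-384484 - \frac{5492191074}{30325}} = \sqrt{- \frac{17151668374}{30325}} = \frac{i \sqrt{20804973737662}}{6065}$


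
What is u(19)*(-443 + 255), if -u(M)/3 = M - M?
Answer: 0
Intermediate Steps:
u(M) = 0 (u(M) = -3*(M - M) = -3*0 = 0)
u(19)*(-443 + 255) = 0*(-443 + 255) = 0*(-188) = 0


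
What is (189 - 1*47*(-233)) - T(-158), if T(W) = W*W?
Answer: -13824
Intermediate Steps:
T(W) = W²
(189 - 1*47*(-233)) - T(-158) = (189 - 1*47*(-233)) - 1*(-158)² = (189 - 47*(-233)) - 1*24964 = (189 + 10951) - 24964 = 11140 - 24964 = -13824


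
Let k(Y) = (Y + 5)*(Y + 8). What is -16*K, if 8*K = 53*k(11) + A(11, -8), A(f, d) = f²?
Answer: -32466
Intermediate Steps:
k(Y) = (5 + Y)*(8 + Y)
K = 16233/8 (K = (53*(40 + 11² + 13*11) + 11²)/8 = (53*(40 + 121 + 143) + 121)/8 = (53*304 + 121)/8 = (16112 + 121)/8 = (⅛)*16233 = 16233/8 ≈ 2029.1)
-16*K = -16*16233/8 = -32466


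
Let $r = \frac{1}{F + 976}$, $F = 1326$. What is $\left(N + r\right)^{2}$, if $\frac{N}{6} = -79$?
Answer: $\frac{1190601775609}{5299204} \approx 2.2468 \cdot 10^{5}$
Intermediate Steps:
$N = -474$ ($N = 6 \left(-79\right) = -474$)
$r = \frac{1}{2302}$ ($r = \frac{1}{1326 + 976} = \frac{1}{2302} \approx 0.0004344$)
$\left(N + r\right)^{2} = \left(-474 + \frac{1}{2302}\right)^{2} = \left(- \frac{1091147}{2302}\right)^{2} = \frac{1190601775609}{5299204}$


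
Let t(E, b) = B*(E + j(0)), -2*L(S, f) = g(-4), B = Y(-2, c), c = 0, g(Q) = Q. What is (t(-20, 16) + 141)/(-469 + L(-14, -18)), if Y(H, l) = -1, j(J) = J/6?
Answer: -161/467 ≈ -0.34475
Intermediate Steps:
j(J) = J/6 (j(J) = J*(⅙) = J/6)
B = -1
L(S, f) = 2 (L(S, f) = -½*(-4) = 2)
t(E, b) = -E (t(E, b) = -(E + (⅙)*0) = -(E + 0) = -E)
(t(-20, 16) + 141)/(-469 + L(-14, -18)) = (-1*(-20) + 141)/(-469 + 2) = (20 + 141)/(-467) = 161*(-1/467) = -161/467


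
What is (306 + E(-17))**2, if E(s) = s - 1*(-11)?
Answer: 90000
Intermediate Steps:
E(s) = 11 + s (E(s) = s + 11 = 11 + s)
(306 + E(-17))**2 = (306 + (11 - 17))**2 = (306 - 6)**2 = 300**2 = 90000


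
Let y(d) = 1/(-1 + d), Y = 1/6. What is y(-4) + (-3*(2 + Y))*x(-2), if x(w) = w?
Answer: 64/5 ≈ 12.800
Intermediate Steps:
Y = ⅙ (Y = 1*(⅙) = ⅙ ≈ 0.16667)
y(-4) + (-3*(2 + Y))*x(-2) = 1/(-1 - 4) - 3*(2 + ⅙)*(-2) = 1/(-5) - 3*13/6*(-2) = -⅕ - 13/2*(-2) = -⅕ + 13 = 64/5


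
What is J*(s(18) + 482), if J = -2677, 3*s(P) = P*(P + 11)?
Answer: -1756112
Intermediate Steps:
s(P) = P*(11 + P)/3 (s(P) = (P*(P + 11))/3 = (P*(11 + P))/3 = P*(11 + P)/3)
J*(s(18) + 482) = -2677*((1/3)*18*(11 + 18) + 482) = -2677*((1/3)*18*29 + 482) = -2677*(174 + 482) = -2677*656 = -1756112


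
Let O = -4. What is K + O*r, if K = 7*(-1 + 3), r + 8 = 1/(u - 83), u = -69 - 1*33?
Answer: 8514/185 ≈ 46.022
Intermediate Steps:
u = -102 (u = -69 - 33 = -102)
r = -1481/185 (r = -8 + 1/(-102 - 83) = -8 + 1/(-185) = -8 - 1/185 = -1481/185 ≈ -8.0054)
K = 14 (K = 7*2 = 14)
K + O*r = 14 - 4*(-1481/185) = 14 + 5924/185 = 8514/185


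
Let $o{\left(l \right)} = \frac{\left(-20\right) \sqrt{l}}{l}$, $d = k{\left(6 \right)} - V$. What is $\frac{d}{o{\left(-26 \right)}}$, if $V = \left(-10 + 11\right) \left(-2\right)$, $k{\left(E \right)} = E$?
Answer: $- \frac{2 i \sqrt{26}}{5} \approx - 2.0396 i$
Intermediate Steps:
$V = -2$ ($V = 1 \left(-2\right) = -2$)
$d = 8$ ($d = 6 - -2 = 6 + 2 = 8$)
$o{\left(l \right)} = - \frac{20}{\sqrt{l}}$
$\frac{d}{o{\left(-26 \right)}} = \frac{8}{\left(-20\right) \frac{1}{\sqrt{-26}}} = \frac{8}{\left(-20\right) \left(- \frac{i \sqrt{26}}{26}\right)} = \frac{8}{\frac{10}{13} i \sqrt{26}} = 8 \left(- \frac{i \sqrt{26}}{20}\right) = - \frac{2 i \sqrt{26}}{5}$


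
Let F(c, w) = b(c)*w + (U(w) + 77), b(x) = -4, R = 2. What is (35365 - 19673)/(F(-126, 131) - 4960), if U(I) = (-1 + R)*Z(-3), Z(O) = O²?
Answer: -7846/2699 ≈ -2.9070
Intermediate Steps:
U(I) = 9 (U(I) = (-1 + 2)*(-3)² = 1*9 = 9)
F(c, w) = 86 - 4*w (F(c, w) = -4*w + (9 + 77) = -4*w + 86 = 86 - 4*w)
(35365 - 19673)/(F(-126, 131) - 4960) = (35365 - 19673)/((86 - 4*131) - 4960) = 15692/((86 - 524) - 4960) = 15692/(-438 - 4960) = 15692/(-5398) = 15692*(-1/5398) = -7846/2699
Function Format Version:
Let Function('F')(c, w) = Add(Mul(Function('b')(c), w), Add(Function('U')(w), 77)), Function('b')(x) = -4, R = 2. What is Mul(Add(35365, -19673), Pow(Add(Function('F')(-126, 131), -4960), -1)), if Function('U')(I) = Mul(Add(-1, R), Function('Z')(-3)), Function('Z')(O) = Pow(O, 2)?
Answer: Rational(-7846, 2699) ≈ -2.9070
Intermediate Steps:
Function('U')(I) = 9 (Function('U')(I) = Mul(Add(-1, 2), Pow(-3, 2)) = Mul(1, 9) = 9)
Function('F')(c, w) = Add(86, Mul(-4, w)) (Function('F')(c, w) = Add(Mul(-4, w), Add(9, 77)) = Add(Mul(-4, w), 86) = Add(86, Mul(-4, w)))
Mul(Add(35365, -19673), Pow(Add(Function('F')(-126, 131), -4960), -1)) = Mul(Add(35365, -19673), Pow(Add(Add(86, Mul(-4, 131)), -4960), -1)) = Mul(15692, Pow(Add(Add(86, -524), -4960), -1)) = Mul(15692, Pow(Add(-438, -4960), -1)) = Mul(15692, Pow(-5398, -1)) = Mul(15692, Rational(-1, 5398)) = Rational(-7846, 2699)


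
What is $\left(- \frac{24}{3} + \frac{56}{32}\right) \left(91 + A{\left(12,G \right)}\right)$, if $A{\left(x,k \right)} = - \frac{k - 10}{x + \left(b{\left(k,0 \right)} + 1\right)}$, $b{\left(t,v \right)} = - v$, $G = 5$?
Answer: $- \frac{7425}{13} \approx -571.15$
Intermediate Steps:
$A{\left(x,k \right)} = - \frac{-10 + k}{1 + x}$ ($A{\left(x,k \right)} = - \frac{k - 10}{x + \left(\left(-1\right) 0 + 1\right)} = - \frac{-10 + k}{x + \left(0 + 1\right)} = - \frac{-10 + k}{x + 1} = - \frac{-10 + k}{1 + x}$)
$\left(- \frac{24}{3} + \frac{56}{32}\right) \left(91 + A{\left(12,G \right)}\right) = \left(- \frac{24}{3} + \frac{56}{32}\right) \left(91 + \frac{10 - 5}{1 + 12}\right) = \left(\left(-24\right) \frac{1}{3} + 56 \cdot \frac{1}{32}\right) \left(91 + \frac{10 - 5}{13}\right) = \left(-8 + \frac{7}{4}\right) \left(91 + \frac{1}{13} \cdot 5\right) = - \frac{25 \left(91 + \frac{5}{13}\right)}{4} = \left(- \frac{25}{4}\right) \frac{1188}{13} = - \frac{7425}{13}$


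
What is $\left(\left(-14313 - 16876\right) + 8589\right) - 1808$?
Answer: $-24408$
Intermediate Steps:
$\left(\left(-14313 - 16876\right) + 8589\right) - 1808 = \left(-31189 + 8589\right) - 1808 = -22600 - 1808 = -24408$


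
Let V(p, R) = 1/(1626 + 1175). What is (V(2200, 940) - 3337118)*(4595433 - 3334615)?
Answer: -11785203136248906/2801 ≈ -4.2075e+12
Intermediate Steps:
V(p, R) = 1/2801
(V(2200, 940) - 3337118)*(4595433 - 3334615) = (1/2801 - 3337118)*(4595433 - 3334615) = -9347267517/2801*1260818 = -11785203136248906/2801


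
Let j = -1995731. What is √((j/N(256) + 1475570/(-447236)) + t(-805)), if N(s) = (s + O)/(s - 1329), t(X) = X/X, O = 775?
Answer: √110401106873643977796806/230550158 ≈ 1441.2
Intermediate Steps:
t(X) = 1
N(s) = (775 + s)/(-1329 + s) (N(s) = (s + 775)/(s - 1329) = (775 + s)/(-1329 + s))
√((j/N(256) + 1475570/(-447236)) + t(-805)) = √((-1995731*(-1329 + 256)/(775 + 256) + 1475570/(-447236)) + 1) = √((-1995731/(1031/(-1073)) + 1475570*(-1/447236)) + 1) = √((-1995731/((-1/1073*1031)) - 737785/223618) + 1) = √((-1995731/(-1031/1073) - 737785/223618) + 1) = √((-1995731*(-1073/1031) - 737785/223618) + 1) = √((2141419363/1031 - 737785/223618) + 1) = √(478859154458999/230550158 + 1) = √(478859385009157/230550158) = √110401106873643977796806/230550158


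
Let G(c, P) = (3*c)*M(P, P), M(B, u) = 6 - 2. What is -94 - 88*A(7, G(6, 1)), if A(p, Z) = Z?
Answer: -6430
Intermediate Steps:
M(B, u) = 4
G(c, P) = 12*c (G(c, P) = (3*c)*4 = 12*c)
-94 - 88*A(7, G(6, 1)) = -94 - 1056*6 = -94 - 88*72 = -94 - 6336 = -6430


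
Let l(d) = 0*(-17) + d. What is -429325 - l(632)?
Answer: -429957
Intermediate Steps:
l(d) = d (l(d) = 0 + d = d)
-429325 - l(632) = -429325 - 1*632 = -429325 - 632 = -429957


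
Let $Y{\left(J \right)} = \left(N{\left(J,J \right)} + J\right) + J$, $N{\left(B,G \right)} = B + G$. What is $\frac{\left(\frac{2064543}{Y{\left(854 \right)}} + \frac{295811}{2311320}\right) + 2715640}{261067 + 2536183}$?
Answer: $\frac{1340376536940871}{1380350062245000} \approx 0.97104$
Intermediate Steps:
$Y{\left(J \right)} = 4 J$ ($Y{\left(J \right)} = \left(\left(J + J\right) + J\right) + J = \left(2 J + J\right) + J = 3 J + J = 4 J$)
$\frac{\left(\frac{2064543}{Y{\left(854 \right)}} + \frac{295811}{2311320}\right) + 2715640}{261067 + 2536183} = \frac{\left(\frac{2064543}{4 \cdot 854} + \frac{295811}{2311320}\right) + 2715640}{261067 + 2536183} = \frac{\left(\frac{2064543}{3416} + 295811 \cdot \frac{1}{2311320}\right) + 2715640}{2797250} = \left(\left(2064543 \cdot \frac{1}{3416} + \frac{295811}{2311320}\right) + 2715640\right) \frac{1}{2797250} = \left(\left(\frac{2064543}{3416} + \frac{295811}{2311320}\right) + 2715640\right) \frac{1}{2797250} = \left(\frac{298301876071}{493466820} + 2715640\right) \frac{1}{2797250} = \frac{1340376536940871}{493466820} \cdot \frac{1}{2797250} = \frac{1340376536940871}{1380350062245000}$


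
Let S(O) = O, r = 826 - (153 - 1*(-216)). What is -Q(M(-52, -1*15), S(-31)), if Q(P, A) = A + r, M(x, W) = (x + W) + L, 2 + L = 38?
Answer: -426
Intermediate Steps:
L = 36 (L = -2 + 38 = 36)
r = 457 (r = 826 - (153 + 216) = 826 - 1*369 = 826 - 369 = 457)
M(x, W) = 36 + W + x (M(x, W) = (x + W) + 36 = (W + x) + 36 = 36 + W + x)
Q(P, A) = 457 + A (Q(P, A) = A + 457 = 457 + A)
-Q(M(-52, -1*15), S(-31)) = -(457 - 31) = -1*426 = -426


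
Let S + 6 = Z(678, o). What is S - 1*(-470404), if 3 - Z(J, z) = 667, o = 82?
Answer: 469734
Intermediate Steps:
Z(J, z) = -664 (Z(J, z) = 3 - 1*667 = 3 - 667 = -664)
S = -670 (S = -6 - 664 = -670)
S - 1*(-470404) = -670 - 1*(-470404) = -670 + 470404 = 469734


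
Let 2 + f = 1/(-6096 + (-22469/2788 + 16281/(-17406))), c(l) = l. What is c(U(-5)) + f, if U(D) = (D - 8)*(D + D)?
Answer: 2106754537284/16459040885 ≈ 128.00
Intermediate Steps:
U(D) = 2*D*(-8 + D) (U(D) = (-8 + D)*(2*D) = 2*D*(-8 + D))
f = -32920777766/16459040885 (f = -2 + 1/(-6096 + (-22469/2788 + 16281/(-17406))) = -2 + 1/(-6096 + (-22469*1/2788 + 16281*(-1/17406))) = -2 + 1/(-6096 + (-22469/2788 - 1809/1934)) = -2 + 1/(-6096 - 24249269/2695996) = -2 + 1/(-16459040885/2695996) = -2 - 2695996/16459040885 = -32920777766/16459040885 ≈ -2.0002)
c(U(-5)) + f = 2*(-5)*(-8 - 5) - 32920777766/16459040885 = 2*(-5)*(-13) - 32920777766/16459040885 = 130 - 32920777766/16459040885 = 2106754537284/16459040885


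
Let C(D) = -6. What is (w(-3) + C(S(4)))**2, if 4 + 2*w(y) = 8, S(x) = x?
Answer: 16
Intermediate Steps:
w(y) = 2 (w(y) = -2 + (1/2)*8 = -2 + 4 = 2)
(w(-3) + C(S(4)))**2 = (2 - 6)**2 = (-4)**2 = 16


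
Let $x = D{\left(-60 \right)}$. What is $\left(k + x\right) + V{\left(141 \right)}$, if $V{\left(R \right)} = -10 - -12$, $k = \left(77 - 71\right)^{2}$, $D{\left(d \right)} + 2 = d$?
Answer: $-24$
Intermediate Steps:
$D{\left(d \right)} = -2 + d$
$k = 36$ ($k = 6^{2} = 36$)
$x = -62$ ($x = -2 - 60 = -62$)
$V{\left(R \right)} = 2$ ($V{\left(R \right)} = -10 + 12 = 2$)
$\left(k + x\right) + V{\left(141 \right)} = \left(36 - 62\right) + 2 = -26 + 2 = -24$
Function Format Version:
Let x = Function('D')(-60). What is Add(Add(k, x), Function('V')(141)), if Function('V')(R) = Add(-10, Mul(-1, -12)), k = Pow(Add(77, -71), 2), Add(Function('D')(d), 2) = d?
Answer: -24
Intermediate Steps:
Function('D')(d) = Add(-2, d)
k = 36 (k = Pow(6, 2) = 36)
x = -62 (x = Add(-2, -60) = -62)
Function('V')(R) = 2 (Function('V')(R) = Add(-10, 12) = 2)
Add(Add(k, x), Function('V')(141)) = Add(Add(36, -62), 2) = Add(-26, 2) = -24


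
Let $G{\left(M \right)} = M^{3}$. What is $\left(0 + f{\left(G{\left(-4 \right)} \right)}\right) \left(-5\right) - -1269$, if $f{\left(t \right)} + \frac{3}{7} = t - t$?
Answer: $\frac{8898}{7} \approx 1271.1$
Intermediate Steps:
$f{\left(t \right)} = - \frac{3}{7}$ ($f{\left(t \right)} = - \frac{3}{7} + \left(t - t\right) = - \frac{3}{7} + 0 = - \frac{3}{7}$)
$\left(0 + f{\left(G{\left(-4 \right)} \right)}\right) \left(-5\right) - -1269 = \left(0 - \frac{3}{7}\right) \left(-5\right) - -1269 = \left(- \frac{3}{7}\right) \left(-5\right) + 1269 = \frac{15}{7} + 1269 = \frac{8898}{7}$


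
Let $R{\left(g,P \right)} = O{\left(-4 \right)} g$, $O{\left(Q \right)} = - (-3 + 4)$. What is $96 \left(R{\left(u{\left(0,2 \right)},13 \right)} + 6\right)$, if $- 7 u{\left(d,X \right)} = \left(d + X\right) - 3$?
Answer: $\frac{3936}{7} \approx 562.29$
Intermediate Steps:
$u{\left(d,X \right)} = \frac{3}{7} - \frac{X}{7} - \frac{d}{7}$ ($u{\left(d,X \right)} = - \frac{\left(d + X\right) - 3}{7} = - \frac{\left(X + d\right) - 3}{7} = - \frac{-3 + X + d}{7} = \frac{3}{7} - \frac{X}{7} - \frac{d}{7}$)
$O{\left(Q \right)} = -1$ ($O{\left(Q \right)} = \left(-1\right) 1 = -1$)
$R{\left(g,P \right)} = - g$
$96 \left(R{\left(u{\left(0,2 \right)},13 \right)} + 6\right) = 96 \left(- (\frac{3}{7} - \frac{2}{7} - 0) + 6\right) = 96 \left(- (\frac{3}{7} - \frac{2}{7} + 0) + 6\right) = 96 \left(\left(-1\right) \frac{1}{7} + 6\right) = 96 \left(- \frac{1}{7} + 6\right) = 96 \cdot \frac{41}{7} = \frac{3936}{7}$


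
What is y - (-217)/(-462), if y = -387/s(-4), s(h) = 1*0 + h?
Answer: 12709/132 ≈ 96.280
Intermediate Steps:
s(h) = h (s(h) = 0 + h = h)
y = 387/4 (y = -387/(-4) = -387*(-1/4) = 387/4 ≈ 96.750)
y - (-217)/(-462) = 387/4 - (-217)/(-462) = 387/4 - (-217)*(-1)/462 = 387/4 - 1*31/66 = 387/4 - 31/66 = 12709/132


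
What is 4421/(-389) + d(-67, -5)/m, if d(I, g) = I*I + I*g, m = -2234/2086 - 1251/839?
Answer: -413006295187/218030221 ≈ -1894.3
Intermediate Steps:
m = -2241956/875077 (m = -2234*1/2086 - 1251*1/839 = -1117/1043 - 1251/839 = -2241956/875077 ≈ -2.5620)
d(I, g) = I² + I*g
4421/(-389) + d(-67, -5)/m = 4421/(-389) + (-67*(-67 - 5))/(-2241956/875077) = 4421*(-1/389) - 67*(-72)*(-875077/2241956) = -4421/389 + 4824*(-875077/2241956) = -4421/389 - 1055342862/560489 = -413006295187/218030221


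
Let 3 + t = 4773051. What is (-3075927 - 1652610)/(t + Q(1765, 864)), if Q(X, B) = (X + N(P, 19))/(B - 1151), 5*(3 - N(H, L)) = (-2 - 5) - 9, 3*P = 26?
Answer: -55166265/55685488 ≈ -0.99068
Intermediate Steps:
P = 26/3 (P = (1/3)*26 = 26/3 ≈ 8.6667)
N(H, L) = 31/5 (N(H, L) = 3 - ((-2 - 5) - 9)/5 = 3 - (-7 - 9)/5 = 3 - 1/5*(-16) = 3 + 16/5 = 31/5)
t = 4773048 (t = -3 + 4773051 = 4773048)
Q(X, B) = (31/5 + X)/(-1151 + B) (Q(X, B) = (X + 31/5)/(B - 1151) = (31/5 + X)/(-1151 + B))
(-3075927 - 1652610)/(t + Q(1765, 864)) = (-3075927 - 1652610)/(4773048 + (31/5 + 1765)/(-1151 + 864)) = -4728537/(4773048 + (8856/5)/(-287)) = -4728537/(4773048 - 1/287*8856/5) = -4728537/(4773048 - 216/35) = -4728537/167056464/35 = -4728537*35/167056464 = -55166265/55685488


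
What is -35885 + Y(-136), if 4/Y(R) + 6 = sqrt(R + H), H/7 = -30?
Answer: -6854047/191 - 2*I*sqrt(346)/191 ≈ -35885.0 - 0.19478*I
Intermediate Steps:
H = -210 (H = 7*(-30) = -210)
Y(R) = 4/(-6 + sqrt(-210 + R)) (Y(R) = 4/(-6 + sqrt(R - 210)) = 4/(-6 + sqrt(-210 + R)))
-35885 + Y(-136) = -35885 + 4/(-6 + sqrt(-210 - 136)) = -35885 + 4/(-6 + sqrt(-346)) = -35885 + 4/(-6 + I*sqrt(346))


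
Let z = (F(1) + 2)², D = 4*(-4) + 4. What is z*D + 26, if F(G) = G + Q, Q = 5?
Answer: -742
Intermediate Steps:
F(G) = 5 + G (F(G) = G + 5 = 5 + G)
D = -12 (D = -16 + 4 = -12)
z = 64 (z = ((5 + 1) + 2)² = (6 + 2)² = 8² = 64)
z*D + 26 = 64*(-12) + 26 = -768 + 26 = -742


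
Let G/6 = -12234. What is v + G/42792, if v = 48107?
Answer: 171543445/3566 ≈ 48105.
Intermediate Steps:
G = -73404 (G = 6*(-12234) = -73404)
v + G/42792 = 48107 - 73404/42792 = 48107 - 73404*1/42792 = 48107 - 6117/3566 = 171543445/3566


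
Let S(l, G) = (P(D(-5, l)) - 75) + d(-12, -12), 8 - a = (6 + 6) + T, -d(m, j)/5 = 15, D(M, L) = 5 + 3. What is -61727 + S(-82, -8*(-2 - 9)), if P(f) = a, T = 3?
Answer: -61884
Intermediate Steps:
D(M, L) = 8
d(m, j) = -75 (d(m, j) = -5*15 = -75)
a = -7 (a = 8 - ((6 + 6) + 3) = 8 - (12 + 3) = 8 - 1*15 = 8 - 15 = -7)
P(f) = -7
S(l, G) = -157 (S(l, G) = (-7 - 75) - 75 = -82 - 75 = -157)
-61727 + S(-82, -8*(-2 - 9)) = -61727 - 157 = -61884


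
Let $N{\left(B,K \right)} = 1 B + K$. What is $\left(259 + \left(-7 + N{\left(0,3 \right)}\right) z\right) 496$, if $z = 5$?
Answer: $118544$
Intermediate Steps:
$N{\left(B,K \right)} = B + K$
$\left(259 + \left(-7 + N{\left(0,3 \right)}\right) z\right) 496 = \left(259 + \left(-7 + \left(0 + 3\right)\right) 5\right) 496 = \left(259 + \left(-7 + 3\right) 5\right) 496 = \left(259 - 20\right) 496 = 239 \cdot 496 = 118544$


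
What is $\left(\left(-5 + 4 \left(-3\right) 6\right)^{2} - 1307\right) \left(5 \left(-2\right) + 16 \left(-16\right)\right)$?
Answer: $-1229452$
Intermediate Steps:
$\left(\left(-5 + 4 \left(-3\right) 6\right)^{2} - 1307\right) \left(5 \left(-2\right) + 16 \left(-16\right)\right) = \left(\left(-5 - 72\right)^{2} - 1307\right) \left(-10 - 256\right) = \left(\left(-5 - 72\right)^{2} - 1307\right) \left(-266\right) = \left(\left(-77\right)^{2} - 1307\right) \left(-266\right) = \left(5929 - 1307\right) \left(-266\right) = 4622 \left(-266\right) = -1229452$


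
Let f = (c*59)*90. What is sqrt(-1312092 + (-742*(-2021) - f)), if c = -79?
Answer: 2*sqrt(151745) ≈ 779.09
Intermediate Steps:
f = -419490 (f = -79*59*90 = -4661*90 = -419490)
sqrt(-1312092 + (-742*(-2021) - f)) = sqrt(-1312092 + (-742*(-2021) - 1*(-419490))) = sqrt(-1312092 + (1499582 + 419490)) = sqrt(-1312092 + 1919072) = sqrt(606980) = 2*sqrt(151745)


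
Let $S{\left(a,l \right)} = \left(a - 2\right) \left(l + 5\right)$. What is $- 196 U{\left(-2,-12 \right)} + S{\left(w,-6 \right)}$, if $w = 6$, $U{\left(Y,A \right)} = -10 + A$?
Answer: $4308$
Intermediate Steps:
$S{\left(a,l \right)} = \left(-2 + a\right) \left(5 + l\right)$
$- 196 U{\left(-2,-12 \right)} + S{\left(w,-6 \right)} = - 196 \left(-10 - 12\right) + \left(-10 - -12 + 5 \cdot 6 + 6 \left(-6\right)\right) = \left(-196\right) \left(-22\right) + \left(-10 + 12 + 30 - 36\right) = 4312 - 4 = 4308$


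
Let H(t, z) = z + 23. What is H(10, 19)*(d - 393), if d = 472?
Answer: 3318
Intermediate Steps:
H(t, z) = 23 + z
H(10, 19)*(d - 393) = (23 + 19)*(472 - 393) = 42*79 = 3318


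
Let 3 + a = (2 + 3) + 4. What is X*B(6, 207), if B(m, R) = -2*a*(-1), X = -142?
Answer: -1704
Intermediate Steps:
a = 6 (a = -3 + ((2 + 3) + 4) = -3 + (5 + 4) = -3 + 9 = 6)
B(m, R) = 12 (B(m, R) = -2*6*(-1) = -12*(-1) = 12)
X*B(6, 207) = -142*12 = -1704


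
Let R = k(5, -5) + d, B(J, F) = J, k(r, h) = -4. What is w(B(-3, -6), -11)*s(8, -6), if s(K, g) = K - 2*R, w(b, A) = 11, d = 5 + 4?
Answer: -22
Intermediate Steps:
d = 9
R = 5 (R = -4 + 9 = 5)
s(K, g) = -10 + K (s(K, g) = K - 2*5 = K - 10 = -10 + K)
w(B(-3, -6), -11)*s(8, -6) = 11*(-10 + 8) = 11*(-2) = -22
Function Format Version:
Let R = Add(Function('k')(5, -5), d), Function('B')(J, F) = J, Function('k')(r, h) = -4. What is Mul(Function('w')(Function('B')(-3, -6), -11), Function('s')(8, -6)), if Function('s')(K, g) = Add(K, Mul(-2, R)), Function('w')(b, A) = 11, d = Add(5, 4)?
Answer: -22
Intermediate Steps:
d = 9
R = 5 (R = Add(-4, 9) = 5)
Function('s')(K, g) = Add(-10, K) (Function('s')(K, g) = Add(K, Mul(-2, 5)) = Add(K, -10) = Add(-10, K))
Mul(Function('w')(Function('B')(-3, -6), -11), Function('s')(8, -6)) = Mul(11, Add(-10, 8)) = Mul(11, -2) = -22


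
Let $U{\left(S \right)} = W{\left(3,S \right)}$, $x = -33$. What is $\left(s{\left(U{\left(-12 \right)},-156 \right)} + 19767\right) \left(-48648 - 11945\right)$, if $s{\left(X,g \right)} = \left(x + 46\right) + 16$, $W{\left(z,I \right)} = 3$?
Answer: $-1199499028$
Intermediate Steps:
$U{\left(S \right)} = 3$
$s{\left(X,g \right)} = 29$ ($s{\left(X,g \right)} = \left(-33 + 46\right) + 16 = 13 + 16 = 29$)
$\left(s{\left(U{\left(-12 \right)},-156 \right)} + 19767\right) \left(-48648 - 11945\right) = \left(29 + 19767\right) \left(-48648 - 11945\right) = 19796 \left(-60593\right) = -1199499028$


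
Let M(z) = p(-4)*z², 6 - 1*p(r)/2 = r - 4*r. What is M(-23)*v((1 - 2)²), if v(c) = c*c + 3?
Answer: -25392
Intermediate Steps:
p(r) = 12 + 6*r (p(r) = 12 - 2*(r - 4*r) = 12 - (-6)*r = 12 + 6*r)
M(z) = -12*z² (M(z) = (12 + 6*(-4))*z² = (12 - 24)*z² = -12*z²)
v(c) = 3 + c² (v(c) = c² + 3 = 3 + c²)
M(-23)*v((1 - 2)²) = (-12*(-23)²)*(3 + ((1 - 2)²)²) = (-12*529)*(3 + ((-1)²)²) = -6348*(3 + 1²) = -6348*(3 + 1) = -6348*4 = -25392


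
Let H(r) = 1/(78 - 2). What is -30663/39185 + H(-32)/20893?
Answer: -2864044547/3660035740 ≈ -0.78252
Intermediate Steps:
H(r) = 1/76
-30663/39185 + H(-32)/20893 = -30663/39185 + (1/76)/20893 = -30663*1/39185 + (1/76)*(1/20893) = -30663/39185 + 1/1587868 = -2864044547/3660035740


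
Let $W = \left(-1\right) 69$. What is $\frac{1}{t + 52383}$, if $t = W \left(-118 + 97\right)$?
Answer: $\frac{1}{53832} \approx 1.8576 \cdot 10^{-5}$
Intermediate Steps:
$W = -69$
$t = 1449$ ($t = - 69 \left(-118 + 97\right) = \left(-69\right) \left(-21\right) = 1449$)
$\frac{1}{t + 52383} = \frac{1}{1449 + 52383} = \frac{1}{53832}$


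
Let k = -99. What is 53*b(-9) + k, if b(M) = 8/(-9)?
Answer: -1315/9 ≈ -146.11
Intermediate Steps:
b(M) = -8/9 (b(M) = 8*(-⅑) = -8/9)
53*b(-9) + k = 53*(-8/9) - 99 = -424/9 - 99 = -1315/9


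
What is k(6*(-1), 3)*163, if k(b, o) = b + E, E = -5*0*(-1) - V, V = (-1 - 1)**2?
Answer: -1630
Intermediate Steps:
V = 4 (V = (-2)**2 = 4)
E = -4 (E = -5*0*(-1) - 1*4 = 0*(-1) - 4 = 0 - 4 = -4)
k(b, o) = -4 + b (k(b, o) = b - 4 = -4 + b)
k(6*(-1), 3)*163 = (-4 + 6*(-1))*163 = (-4 - 6)*163 = -10*163 = -1630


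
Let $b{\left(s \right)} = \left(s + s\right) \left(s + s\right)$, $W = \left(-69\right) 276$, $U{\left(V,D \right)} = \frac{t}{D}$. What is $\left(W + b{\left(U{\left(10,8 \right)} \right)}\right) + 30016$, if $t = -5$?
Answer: $\frac{175577}{16} \approx 10974.0$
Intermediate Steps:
$U{\left(V,D \right)} = - \frac{5}{D}$
$W = -19044$
$b{\left(s \right)} = 4 s^{2}$ ($b{\left(s \right)} = 2 s 2 s = 4 s^{2}$)
$\left(W + b{\left(U{\left(10,8 \right)} \right)}\right) + 30016 = \left(-19044 + 4 \left(- \frac{5}{8}\right)^{2}\right) + 30016 = \left(-19044 + 4 \cdot \frac{25}{64}\right) + 30016 = \left(-19044 + \frac{25}{16}\right) + 30016 = - \frac{304679}{16} + 30016 = \frac{175577}{16}$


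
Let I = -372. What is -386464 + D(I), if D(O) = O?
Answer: -386836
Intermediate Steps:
-386464 + D(I) = -386464 - 372 = -386836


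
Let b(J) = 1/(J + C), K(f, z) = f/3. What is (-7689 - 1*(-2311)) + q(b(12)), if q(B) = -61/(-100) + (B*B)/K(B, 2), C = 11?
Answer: -12367697/2300 ≈ -5377.3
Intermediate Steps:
K(f, z) = f/3 (K(f, z) = f*(⅓) = f/3)
b(J) = 1/(11 + J) (b(J) = 1/(J + 11) = 1/(11 + J))
q(B) = 61/100 + 3*B (q(B) = -61/(-100) + (B*B)/((B/3)) = -61*(-1/100) + B²*(3/B) = 61/100 + 3*B)
(-7689 - 1*(-2311)) + q(b(12)) = (-7689 - 1*(-2311)) + (61/100 + 3/(11 + 12)) = (-7689 + 2311) + (61/100 + 3/23) = -5378 + (61/100 + 3*(1/23)) = -5378 + (61/100 + 3/23) = -5378 + 1703/2300 = -12367697/2300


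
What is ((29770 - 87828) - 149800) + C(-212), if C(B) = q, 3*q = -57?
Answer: -207877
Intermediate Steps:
q = -19 (q = (1/3)*(-57) = -19)
C(B) = -19
((29770 - 87828) - 149800) + C(-212) = ((29770 - 87828) - 149800) - 19 = (-58058 - 149800) - 19 = -207858 - 19 = -207877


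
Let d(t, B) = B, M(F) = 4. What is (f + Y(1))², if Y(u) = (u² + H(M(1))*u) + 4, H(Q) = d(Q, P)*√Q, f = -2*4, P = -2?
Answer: 49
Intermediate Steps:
f = -8
H(Q) = -2*√Q
Y(u) = 4 + u² - 4*u (Y(u) = (u² + (-2*√4)*u) + 4 = (u² + (-2*2)*u) + 4 = (u² - 4*u) + 4 = 4 + u² - 4*u)
(f + Y(1))² = (-8 + (4 + 1² - 4*1))² = (-8 + (4 + 1 - 4))² = (-8 + 1)² = (-7)² = 49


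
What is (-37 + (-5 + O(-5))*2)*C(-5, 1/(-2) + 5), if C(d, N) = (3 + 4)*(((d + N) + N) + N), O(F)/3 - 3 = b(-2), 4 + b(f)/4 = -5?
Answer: -29155/2 ≈ -14578.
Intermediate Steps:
b(f) = -36 (b(f) = -16 + 4*(-5) = -16 - 20 = -36)
O(F) = -99 (O(F) = 9 + 3*(-36) = 9 - 108 = -99)
C(d, N) = 7*d + 21*N (C(d, N) = 7*(((N + d) + N) + N) = 7*((d + 2*N) + N) = 7*(d + 3*N) = 7*d + 21*N)
(-37 + (-5 + O(-5))*2)*C(-5, 1/(-2) + 5) = (-37 + (-5 - 99)*2)*(7*(-5) + 21*(1/(-2) + 5)) = (-37 - 104*2)*(-35 + 21*(-1/2 + 5)) = (-37 - 208)*(-35 + 21*(9/2)) = -245*(-35 + 189/2) = -245*119/2 = -29155/2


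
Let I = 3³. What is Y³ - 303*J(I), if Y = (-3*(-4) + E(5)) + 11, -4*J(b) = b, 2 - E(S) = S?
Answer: 40181/4 ≈ 10045.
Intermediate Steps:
E(S) = 2 - S
I = 27
J(b) = -b/4
Y = 20 (Y = (-3*(-4) + (2 - 1*5)) + 11 = (12 + (2 - 5)) + 11 = (12 - 3) + 11 = 9 + 11 = 20)
Y³ - 303*J(I) = 20³ - 303*(-¼*27) = 8000 - 303*(-27)/4 = 8000 - 1*(-8181/4) = 8000 + 8181/4 = 40181/4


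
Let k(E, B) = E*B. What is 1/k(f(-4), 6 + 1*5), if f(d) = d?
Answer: -1/44 ≈ -0.022727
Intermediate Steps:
k(E, B) = B*E
1/k(f(-4), 6 + 1*5) = 1/((6 + 1*5)*(-4)) = 1/((6 + 5)*(-4)) = 1/(11*(-4)) = 1/(-44) = -1/44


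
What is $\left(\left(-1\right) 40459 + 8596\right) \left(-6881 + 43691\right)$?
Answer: $-1172877030$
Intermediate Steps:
$\left(\left(-1\right) 40459 + 8596\right) \left(-6881 + 43691\right) = \left(-40459 + 8596\right) 36810 = \left(-31863\right) 36810 = -1172877030$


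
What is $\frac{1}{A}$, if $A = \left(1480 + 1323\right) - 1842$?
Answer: $\frac{1}{961} \approx 0.0010406$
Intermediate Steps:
$A = 961$ ($A = 2803 - 1842 = 961$)
$\frac{1}{A} = \frac{1}{961}$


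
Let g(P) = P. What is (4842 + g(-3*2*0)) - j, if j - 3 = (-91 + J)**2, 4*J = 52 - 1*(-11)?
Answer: -13177/16 ≈ -823.56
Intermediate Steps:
J = 63/4 (J = (52 - 1*(-11))/4 = (52 + 11)/4 = (1/4)*63 = 63/4 ≈ 15.750)
j = 90649/16 (j = 3 + (-91 + 63/4)**2 = 3 + (-301/4)**2 = 3 + 90601/16 = 90649/16 ≈ 5665.6)
(4842 + g(-3*2*0)) - j = (4842 - 3*2*0) - 1*90649/16 = (4842 - 6*0) - 90649/16 = (4842 + 0) - 90649/16 = 4842 - 90649/16 = -13177/16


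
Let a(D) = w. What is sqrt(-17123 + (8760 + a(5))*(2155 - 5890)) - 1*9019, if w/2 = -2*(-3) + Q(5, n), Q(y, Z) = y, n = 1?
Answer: -9019 + I*sqrt(32817893) ≈ -9019.0 + 5728.7*I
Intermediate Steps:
w = 22 (w = 2*(-2*(-3) + 5) = 2*(6 + 5) = 2*11 = 22)
a(D) = 22
sqrt(-17123 + (8760 + a(5))*(2155 - 5890)) - 1*9019 = sqrt(-17123 + (8760 + 22)*(2155 - 5890)) - 1*9019 = sqrt(-17123 + 8782*(-3735)) - 9019 = sqrt(-17123 - 32800770) - 9019 = sqrt(-32817893) - 9019 = I*sqrt(32817893) - 9019 = -9019 + I*sqrt(32817893)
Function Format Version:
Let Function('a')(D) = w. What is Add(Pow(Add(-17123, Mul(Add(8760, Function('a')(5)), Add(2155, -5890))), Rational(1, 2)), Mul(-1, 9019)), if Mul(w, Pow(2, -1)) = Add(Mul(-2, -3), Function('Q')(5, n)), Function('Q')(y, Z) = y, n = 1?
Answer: Add(-9019, Mul(I, Pow(32817893, Rational(1, 2)))) ≈ Add(-9019.0, Mul(5728.7, I))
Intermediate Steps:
w = 22 (w = Mul(2, Add(Mul(-2, -3), 5)) = Mul(2, Add(6, 5)) = Mul(2, 11) = 22)
Function('a')(D) = 22
Add(Pow(Add(-17123, Mul(Add(8760, Function('a')(5)), Add(2155, -5890))), Rational(1, 2)), Mul(-1, 9019)) = Add(Pow(Add(-17123, Mul(Add(8760, 22), Add(2155, -5890))), Rational(1, 2)), Mul(-1, 9019)) = Add(Pow(Add(-17123, Mul(8782, -3735)), Rational(1, 2)), -9019) = Add(Pow(Add(-17123, -32800770), Rational(1, 2)), -9019) = Add(Pow(-32817893, Rational(1, 2)), -9019) = Add(Mul(I, Pow(32817893, Rational(1, 2))), -9019) = Add(-9019, Mul(I, Pow(32817893, Rational(1, 2))))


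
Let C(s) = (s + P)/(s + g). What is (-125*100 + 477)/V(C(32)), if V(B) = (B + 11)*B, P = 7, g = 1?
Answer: -1454783/1742 ≈ -835.12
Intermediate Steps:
C(s) = (7 + s)/(1 + s) (C(s) = (s + 7)/(s + 1) = (7 + s)/(1 + s))
V(B) = B*(11 + B) (V(B) = (11 + B)*B = B*(11 + B))
(-125*100 + 477)/V(C(32)) = (-125*100 + 477)/((((7 + 32)/(1 + 32))*(11 + (7 + 32)/(1 + 32)))) = (-12500 + 477)/(((39/33)*(11 + 39/33))) = -12023*11/(13*(11 + (1/33)*39)) = -12023*11/(13*(11 + 13/11)) = -12023/((13/11)*(134/11)) = -12023/1742/121 = -12023*121/1742 = -1454783/1742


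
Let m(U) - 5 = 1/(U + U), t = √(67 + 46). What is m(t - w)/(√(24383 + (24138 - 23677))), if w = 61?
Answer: -√701843/89637152 + 36019*√6211/89637152 ≈ 0.031659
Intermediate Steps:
t = √113 ≈ 10.630
m(U) = 5 + 1/(2*U) (m(U) = 5 + 1/(U + U) = 5 + 1/(2*U))
m(t - w)/(√(24383 + (24138 - 23677))) = (5 + 1/(2*(√113 - 1*61)))/(√(24383 + (24138 - 23677))) = (5 + 1/(2*(√113 - 61)))/(√(24383 + 461)) = (5 + 1/(2*(-61 + √113)))/(√24844) = (5 + 1/(2*(-61 + √113)))/((2*√6211)) = (5 + 1/(2*(-61 + √113)))*(√6211/12422) = √6211*(5 + 1/(2*(-61 + √113)))/12422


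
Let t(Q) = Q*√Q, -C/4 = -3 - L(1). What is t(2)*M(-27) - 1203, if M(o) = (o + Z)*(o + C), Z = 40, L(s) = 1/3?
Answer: -1203 - 1066*√2/3 ≈ -1705.5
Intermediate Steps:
L(s) = ⅓ (L(s) = 1*(⅓) = ⅓)
C = 40/3 (C = -4*(-3 - 1*⅓) = -4*(-3 - ⅓) = -4*(-10/3) = 40/3 ≈ 13.333)
t(Q) = Q^(3/2)
M(o) = (40 + o)*(40/3 + o) (M(o) = (o + 40)*(o + 40/3) = (40 + o)*(40/3 + o))
t(2)*M(-27) - 1203 = 2^(3/2)*(1600/3 + (-27)² + (160/3)*(-27)) - 1203 = (2*√2)*(1600/3 + 729 - 1440) - 1203 = (2*√2)*(-533/3) - 1203 = -1066*√2/3 - 1203 = -1203 - 1066*√2/3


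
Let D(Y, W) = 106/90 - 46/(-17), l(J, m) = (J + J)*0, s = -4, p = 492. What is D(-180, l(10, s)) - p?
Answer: -373409/765 ≈ -488.12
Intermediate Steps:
l(J, m) = 0 (l(J, m) = (2*J)*0 = 0)
D(Y, W) = 2971/765 (D(Y, W) = 106*(1/90) - 46*(-1/17) = 53/45 + 46/17 = 2971/765)
D(-180, l(10, s)) - p = 2971/765 - 1*492 = 2971/765 - 492 = -373409/765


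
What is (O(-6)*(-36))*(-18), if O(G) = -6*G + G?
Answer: 19440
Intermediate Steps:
O(G) = -5*G
(O(-6)*(-36))*(-18) = (-5*(-6)*(-36))*(-18) = (30*(-36))*(-18) = -1080*(-18) = 19440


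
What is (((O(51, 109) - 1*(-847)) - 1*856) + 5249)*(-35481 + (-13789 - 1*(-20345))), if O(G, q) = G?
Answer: -153042175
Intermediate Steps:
(((O(51, 109) - 1*(-847)) - 1*856) + 5249)*(-35481 + (-13789 - 1*(-20345))) = (((51 - 1*(-847)) - 1*856) + 5249)*(-35481 + (-13789 - 1*(-20345))) = (((51 + 847) - 856) + 5249)*(-35481 + (-13789 + 20345)) = ((898 - 856) + 5249)*(-35481 + 6556) = (42 + 5249)*(-28925) = 5291*(-28925) = -153042175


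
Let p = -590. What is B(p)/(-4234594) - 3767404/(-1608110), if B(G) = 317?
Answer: 162784863297/69486662830 ≈ 2.3427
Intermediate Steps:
B(p)/(-4234594) - 3767404/(-1608110) = 317/(-4234594) - 3767404/(-1608110) = 317*(-1/4234594) - 3767404*(-1/1608110) = -317/4234594 + 1883702/804055 = 162784863297/69486662830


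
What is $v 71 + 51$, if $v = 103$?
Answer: $7364$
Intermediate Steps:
$v 71 + 51 = 103 \cdot 71 + 51 = 7313 + 51 = 7364$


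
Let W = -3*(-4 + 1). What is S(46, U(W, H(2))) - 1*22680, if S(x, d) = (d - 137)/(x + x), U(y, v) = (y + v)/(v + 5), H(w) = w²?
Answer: -4695065/207 ≈ -22681.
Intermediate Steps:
W = 9 (W = -3*(-3) = 9)
U(y, v) = (v + y)/(5 + v)
S(x, d) = (-137 + d)/(2*x) (S(x, d) = (-137 + d)/((2*x)) = (-137 + d)*(1/(2*x)) = (-137 + d)/(2*x))
S(46, U(W, H(2))) - 1*22680 = (½)*(-137 + (2² + 9)/(5 + 2²))/46 - 1*22680 = (½)*(1/46)*(-137 + (4 + 9)/(5 + 4)) - 22680 = (½)*(1/46)*(-137 + 13/9) - 22680 = (½)*(1/46)*(-1220/9) - 22680 = -305/207 - 22680 = -4695065/207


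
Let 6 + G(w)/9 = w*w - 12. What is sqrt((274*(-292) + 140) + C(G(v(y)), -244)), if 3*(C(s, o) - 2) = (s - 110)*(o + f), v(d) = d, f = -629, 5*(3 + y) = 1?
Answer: I*sqrt(531174)/5 ≈ 145.76*I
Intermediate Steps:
y = -14/5 (y = -3 + (1/5)*1 = -3 + 1/5 = -14/5 ≈ -2.8000)
G(w) = -162 + 9*w**2 (G(w) = -54 + 9*(w*w - 12) = -54 + 9*(w**2 - 12) = -54 + 9*(-12 + w**2) = -54 + (-108 + 9*w**2) = -162 + 9*w**2)
C(s, o) = 2 + (-629 + o)*(-110 + s)/3 (C(s, o) = 2 + ((s - 110)*(o - 629))/3 = 2 + ((-110 + s)*(-629 + o))/3 = 2 + ((-629 + o)*(-110 + s))/3 = 2 + (-629 + o)*(-110 + s)/3)
sqrt((274*(-292) + 140) + C(G(v(y)), -244)) = sqrt((274*(-292) + 140) + (69196/3 - 629*(-162 + 9*(-14/5)**2)/3 - 110/3*(-244) + (1/3)*(-244)*(-162 + 9*(-14/5)**2))) = sqrt((-80008 + 140) + (69196/3 - 629*(-162 + 9*(196/25))/3 + 26840/3 + (1/3)*(-244)*(-162 + 9*(196/25)))) = sqrt(-79868 + (69196/3 - 629*(-162 + 1764/25)/3 + 26840/3 + (1/3)*(-244)*(-162 + 1764/25))) = sqrt(-79868 + (69196/3 - 629/3*(-2286/25) + 26840/3 + (1/3)*(-244)*(-2286/25))) = sqrt(-79868 + (69196/3 + 479298/25 + 26840/3 + 185928/25)) = sqrt(-79868 + 1465526/25) = sqrt(-531174/25) = I*sqrt(531174)/5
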